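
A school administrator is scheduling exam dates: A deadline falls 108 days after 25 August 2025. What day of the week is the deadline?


Start: 2025-08-25 (Monday)
Step 1 - find target date: add 108 days
  2025-08-25 + 108 days = 2025-12-11
Step 2 - day of week:
  108 mod 7 = 3
  Monday + 3 days -> Thursday
Result: Thursday (2025-12-11)

Thursday


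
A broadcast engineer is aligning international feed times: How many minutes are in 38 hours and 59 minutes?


Hours: 38
Minutes: 59
Convert hours to minutes: 38 x 60 = 2280
Add remaining minutes: 2280 + 59 = 2339

2339


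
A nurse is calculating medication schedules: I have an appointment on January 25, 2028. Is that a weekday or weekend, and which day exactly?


Date: 2028-01-25
January 1, 2028 is a Saturday
Day of year: 25
Offset from Jan 1: 24 days
24 mod 7 = 3
Result: Tuesday

Tuesday


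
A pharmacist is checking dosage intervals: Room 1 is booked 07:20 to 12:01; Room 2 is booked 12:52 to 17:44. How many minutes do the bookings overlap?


Interval A: [440, 721] minutes from midnight
Interval B: [772, 1064] minutes from midnight
Overlap start = max(440, 772) = 772
Overlap end = min(721, 1064) = 721
End <= start, so the intervals do not overlap: 0 minutes

0


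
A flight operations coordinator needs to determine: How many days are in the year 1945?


Year: 1945
Check leap year rules:
Divisible by 4? No
1945 is not a leap year
Days: 365

365


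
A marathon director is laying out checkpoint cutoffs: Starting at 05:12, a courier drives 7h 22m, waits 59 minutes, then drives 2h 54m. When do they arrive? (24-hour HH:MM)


Depart: 05:12
Leg 1: +442 min -> 12:34
Layover: +59 min -> 13:33
Leg 2: +174 min -> 16:27
Total travel: 675 minutes = 11h 15m
Arrival: 16:27

16:27


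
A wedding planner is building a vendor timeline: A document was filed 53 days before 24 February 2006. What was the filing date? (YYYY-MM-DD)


Start: 2006-02-24
Subtracting 53 days
Days already passed in February: 24
After going back through February: 29 more days to subtract
January 2006 has 31 days, need 29
Result: 2006-01-02

2006-01-02


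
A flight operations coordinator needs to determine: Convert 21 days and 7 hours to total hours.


Days: 21
Extra hours: 7
Hours per day: 24
Days to hours: 21 x 24 = 504
Total: 504 + 7 = 511

511


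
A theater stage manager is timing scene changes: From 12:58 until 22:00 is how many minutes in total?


Start time: 12:58 = 778 minutes from midnight
End time: 22:00 = 1320 minutes from midnight
Difference: 1320 - 778 = 542 minutes
That is 9 hours and 2 minutes

542


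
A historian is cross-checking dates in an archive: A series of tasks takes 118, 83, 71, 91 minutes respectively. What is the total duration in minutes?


Durations: 118, 83, 71, 91
Running sum: 118
+ 83 = 201
+ 71 = 272
+ 91 = 363
Total duration: 363 minutes
That is 6 hours and 3 minutes

363


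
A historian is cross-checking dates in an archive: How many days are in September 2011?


Month: September
Year: 2011
September is a 30-day month
Total: 30 days

30


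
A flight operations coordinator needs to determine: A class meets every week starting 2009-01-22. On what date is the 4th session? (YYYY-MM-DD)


First occurrence: 2009-01-22 (occurrence 1)
Each occurrence is 7 days after the previous.
Occurrence 4 is 3 weeks after the first.
3 weeks = 21 days
2009-01-22 + 21 days = 2009-02-12

2009-02-12


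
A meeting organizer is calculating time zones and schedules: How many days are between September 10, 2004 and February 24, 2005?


Start date: 2004-09-10
End date: 2005-02-24
Sep 2004: +21 days
Oct 2004: +31 days
Nov 2004: +30 days
... (3 more months)
Total: 167 days

167


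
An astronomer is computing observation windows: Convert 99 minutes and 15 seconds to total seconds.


Minutes: 99
Extra seconds: 15
Seconds per minute: 60
Minutes to seconds: 99 x 60 = 5940
Total: 5940 + 15 = 5955

5955


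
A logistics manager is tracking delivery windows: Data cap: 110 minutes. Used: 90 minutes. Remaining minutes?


Total budget: 110 minutes
Time used: 90 minutes
Remaining: 110 - 90 = 20 minutes
Percent used: 81.8%
Percent remaining: 18.2%

20


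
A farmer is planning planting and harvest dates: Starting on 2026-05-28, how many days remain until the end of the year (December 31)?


Start: May 28, 2026
End: December 31, 2026
Days left in May: 3
June: 30
July: 31
August: 31
September: 30
... plus remaining months
Sum of remaining months: 214
Total: 3 + 214 = 217

217


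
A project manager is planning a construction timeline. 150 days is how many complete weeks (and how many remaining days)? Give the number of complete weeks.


Total days: 150
Days per week: 7
Division: 150 / 7 = 21 remainder 3
Complete weeks: 21
Remaining days: 3

21


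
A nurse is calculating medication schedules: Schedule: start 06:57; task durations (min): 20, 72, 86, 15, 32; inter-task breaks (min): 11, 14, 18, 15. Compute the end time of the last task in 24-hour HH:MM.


Start: 06:57 = 417 min from midnight
  after task 1 (20 min): 07:17
  after break (11 min): 07:28
  after task 2 (72 min): 08:40
  after break (14 min): 08:54
  after task 3 (86 min): 10:20
  after break (18 min): 10:38
  after task 4 (15 min): 10:53
  after break (15 min): 11:08
  after task 5 (32 min): 11:40
Total elapsed: 283 minutes
End time: 11:40

11:40


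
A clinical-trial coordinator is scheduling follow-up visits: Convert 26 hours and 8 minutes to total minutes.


Hours: 26
Extra minutes: 8
Minutes per hour: 60
Hours to minutes: 26 x 60 = 1560
Total: 1560 + 8 = 1568

1568


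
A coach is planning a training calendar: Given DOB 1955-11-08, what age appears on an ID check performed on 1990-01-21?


Birth: 1955-11-08
Reference: 1990-01-21
Year difference: 1990 - 1955 = 35
Has birthday (11-08) occurred by 01-21? No
Birthday not yet reached this year -> subtract 1
Age in full years: 34

34


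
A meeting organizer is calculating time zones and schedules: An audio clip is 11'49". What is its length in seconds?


Minutes: 11
Seconds: 49
Convert minutes to seconds: 11 x 60 = 660
Add remaining seconds: 660 + 49 = 709

709


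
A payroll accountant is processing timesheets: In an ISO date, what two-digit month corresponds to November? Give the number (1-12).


Calendar month order:
10. October
11. November <--
12. December
November is month number 11

11


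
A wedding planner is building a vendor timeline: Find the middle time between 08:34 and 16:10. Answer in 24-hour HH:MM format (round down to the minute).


Start time: 08:34 = 514 minutes from midnight
End time: 16:10 = 970 minutes from midnight
Sum: 514 + 970 = 1484
Midpoint: 1484 / 2 = 742 minutes
Convert: 742 / 60 = 12 hours, 22 minutes
Result: 12:22

12:22


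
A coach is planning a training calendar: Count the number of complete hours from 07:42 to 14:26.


Start: 07:42
End: 14:26
Hour difference: 14 - 7 = 7 hours
Minute difference: 26 - 42 = -16 minutes
Total minutes: 404
Complete hours: 404 / 60 = 6 (remainder 44)

6


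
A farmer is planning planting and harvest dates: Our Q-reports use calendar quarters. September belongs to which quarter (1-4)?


Month: September (month 9)
Q1: January-March (months 1-3)
Q2: April-June (months 4-6)
Q3: July-September (months 7-9)
Q4: October-December (months 10-12)
Month 9 falls in Q3

3


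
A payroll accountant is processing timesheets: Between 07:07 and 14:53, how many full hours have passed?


Start: 07:07
End: 14:53
Hour difference: 14 - 7 = 7 hours
Minute difference: 53 - 7 = 46 minutes
Total minutes: 466
Complete hours: 466 / 60 = 7 (remainder 46)

7


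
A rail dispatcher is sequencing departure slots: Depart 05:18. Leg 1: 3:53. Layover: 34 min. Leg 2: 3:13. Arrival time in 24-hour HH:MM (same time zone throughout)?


Depart: 05:18
Leg 1: +233 min -> 09:11
Layover: +34 min -> 09:45
Leg 2: +193 min -> 12:58
Total travel: 460 minutes = 7h 40m
Arrival: 12:58

12:58


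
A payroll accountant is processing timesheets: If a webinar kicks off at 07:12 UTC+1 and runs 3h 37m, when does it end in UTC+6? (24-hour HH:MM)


Start: 07:12 in UTC+1
Step 1 - add duration:
  minutes: 12 + 37 = 49
  hours: 7 + 3 + 0 = 10
  end in UTC+1: 10:49
Step 2 - convert UTC+1 -> UTC+6:
  offset difference: 6 - (1) = 5 hours
  10 + (5) = 15 -> mod 24 = 15
Result: 15:49 in UTC+6

15:49


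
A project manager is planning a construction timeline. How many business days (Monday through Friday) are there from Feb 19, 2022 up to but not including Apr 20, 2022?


Start: 2022-02-19 (Saturday)
End (exclusive): 2022-04-20 (Wednesday)
Total calendar days: 60
Full weeks: 60 // 7 = 8 -> 40 weekdays
Remaining 4 days starting on Saturday:
  Sat(-), Sun(-), Mon(w), Tue(w) -> 2 weekdays
Total business days: 40 + 2 = 42

42


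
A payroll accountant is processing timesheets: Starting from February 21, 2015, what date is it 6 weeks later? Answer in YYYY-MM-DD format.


Start: 2015-02-21
Weeks to add: 6
Convert to days: 6 x 7 = 42 days
Add 42 days to 2015-02-21
Result: 2015-04-04

2015-04-04


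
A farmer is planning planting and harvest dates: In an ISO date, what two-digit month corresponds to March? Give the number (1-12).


Calendar month order:
2. February
3. March <--
4. April
March is month number 3

3


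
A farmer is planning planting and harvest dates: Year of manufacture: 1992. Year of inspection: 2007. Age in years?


Birth year: 1992
Current year: 2007
Age = current year - birth year
Age = 2007 - 1992 = 15

15


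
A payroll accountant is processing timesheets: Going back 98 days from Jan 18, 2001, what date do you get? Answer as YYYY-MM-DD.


Start: 2001-01-18
Subtracting 98 days
Days already passed in January: 18
After going back through January: 80 more days to subtract
December 2000: 31 days, 49 remaining
November 2000: 30 days, 19 remaining
October 2000 has 31 days, need 19
Result: 2000-10-12

2000-10-12


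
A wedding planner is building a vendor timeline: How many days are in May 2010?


Month: May
Year: 2010
May is a 31-day month
Total: 31 days

31


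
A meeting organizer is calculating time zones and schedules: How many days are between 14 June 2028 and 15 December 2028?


Start date: 2028-06-14
End date: 2028-12-15
Jun 2028: +17 days
Jul 2028: +31 days
Aug 2028: +31 days
... (4 more months)
Total: 184 days

184


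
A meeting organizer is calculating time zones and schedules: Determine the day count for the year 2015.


Year: 2015
Check leap year rules:
Divisible by 4? No
2015 is not a leap year
Days: 365

365


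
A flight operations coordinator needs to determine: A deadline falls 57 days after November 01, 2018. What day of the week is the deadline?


Start: 2018-11-01 (Thursday)
Step 1 - find target date: add 57 days
  2018-11-01 + 57 days = 2018-12-28
Step 2 - day of week:
  57 mod 7 = 1
  Thursday + 1 days -> Friday
Result: Friday (2018-12-28)

Friday


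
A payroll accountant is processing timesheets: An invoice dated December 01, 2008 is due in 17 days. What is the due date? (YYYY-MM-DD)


Start: 2008-12-01
Adding 17 days
Days remaining in December: 30
Result: 2008-12-18

2008-12-18


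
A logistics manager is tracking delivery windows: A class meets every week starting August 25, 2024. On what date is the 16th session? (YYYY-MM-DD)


First occurrence: 2024-08-25 (occurrence 1)
Each occurrence is 7 days after the previous.
Occurrence 16 is 15 weeks after the first.
15 weeks = 105 days
2024-08-25 + 105 days = 2024-12-08

2024-12-08


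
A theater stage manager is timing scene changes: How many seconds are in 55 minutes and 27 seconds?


Minutes: 55
Extra seconds: 27
Seconds per minute: 60
Minutes to seconds: 55 x 60 = 3300
Total: 3300 + 27 = 3327

3327


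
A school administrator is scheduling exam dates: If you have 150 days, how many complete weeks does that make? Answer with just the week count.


Total days: 150
Days per week: 7
Division: 150 / 7 = 21 remainder 3
Complete weeks: 21
Remaining days: 3

21


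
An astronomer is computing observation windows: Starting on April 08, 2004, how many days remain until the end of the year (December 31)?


Start: April 08, 2004
End: December 31, 2004
Days left in April: 22
May: 31
June: 30
July: 31
August: 31
... plus remaining months
Sum of remaining months: 245
Total: 22 + 245 = 267

267


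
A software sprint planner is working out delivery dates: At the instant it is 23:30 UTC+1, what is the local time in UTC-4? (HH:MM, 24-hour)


Local time: 23:30 at UTC+1 (offset 1h)
Target zone: UTC-4 (offset -4h)
Difference: -4 - (1) = -5 hours
Calculation: 23 + (-5) = 18
Result: 18:30

18:30


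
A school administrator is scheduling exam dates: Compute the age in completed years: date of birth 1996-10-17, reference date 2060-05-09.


Birth: 1996-10-17
Reference: 2060-05-09
Year difference: 2060 - 1996 = 64
Has birthday (10-17) occurred by 05-09? No
Birthday not yet reached this year -> subtract 1
Age in full years: 63

63


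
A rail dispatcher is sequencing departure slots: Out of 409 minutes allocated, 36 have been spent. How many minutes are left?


Total budget: 409 minutes
Time used: 36 minutes
Remaining: 409 - 36 = 373 minutes
Percent used: 8.8%
Percent remaining: 91.2%

373


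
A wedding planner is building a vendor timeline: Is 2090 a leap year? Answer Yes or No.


Year: 2090
Divisible by 4? 2090 / 4 = 522.5 -> No
Not divisible by 4, so NOT a leap year

No


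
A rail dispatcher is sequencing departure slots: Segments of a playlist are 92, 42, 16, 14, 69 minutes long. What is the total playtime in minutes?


Durations: 92, 42, 16, 14, 69
Running sum: 92
+ 42 = 134
+ 16 = 150
+ 14 = 164
+ 69 = 233
Total duration: 233 minutes
That is 3 hours and 53 minutes

233


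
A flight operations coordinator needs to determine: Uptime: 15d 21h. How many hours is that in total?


Days: 15
Extra hours: 21
Hours per day: 24
Days to hours: 15 x 24 = 360
Total: 360 + 21 = 381

381


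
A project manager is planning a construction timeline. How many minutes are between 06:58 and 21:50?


Start time: 06:58 = 418 minutes from midnight
End time: 21:50 = 1310 minutes from midnight
Difference: 1310 - 418 = 892 minutes
That is 14 hours and 52 minutes

892


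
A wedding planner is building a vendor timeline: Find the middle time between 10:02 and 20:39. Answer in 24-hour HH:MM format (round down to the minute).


Start time: 10:02 = 602 minutes from midnight
End time: 20:39 = 1239 minutes from midnight
Sum: 602 + 1239 = 1841
Midpoint: 1841 / 2 = 920 minutes
Convert: 920 / 60 = 15 hours, 20 minutes
Result: 15:20

15:20


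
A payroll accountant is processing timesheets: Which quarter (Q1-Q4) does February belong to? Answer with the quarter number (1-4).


Month: February (month 2)
Q1: January-March (months 1-3)
Q2: April-June (months 4-6)
Q3: July-September (months 7-9)
Q4: October-December (months 10-12)
Month 2 falls in Q1

1


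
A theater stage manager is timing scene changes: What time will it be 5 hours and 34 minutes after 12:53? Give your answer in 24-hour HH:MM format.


Start time: 12:53
Adding: 5 hours 34 minutes
Minutes: 53 + 34 = 87
Minute overflow: 87 >= 60, so carry 1 hour, minutes = 27
Hours: 12 + 5 + 1 = 18
Result: 18:27

18:27


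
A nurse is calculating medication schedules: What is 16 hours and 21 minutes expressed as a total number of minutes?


Hours: 16
Minutes: 21
Convert hours to minutes: 16 x 60 = 960
Add remaining minutes: 960 + 21 = 981

981


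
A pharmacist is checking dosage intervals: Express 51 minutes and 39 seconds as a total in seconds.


Minutes: 51
Seconds: 39
Convert minutes to seconds: 51 x 60 = 3060
Add remaining seconds: 3060 + 39 = 3099

3099


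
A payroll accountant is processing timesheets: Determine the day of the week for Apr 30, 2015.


Date: 2015-04-30
January 1, 2015 is a Thursday
Day of year: 120
Offset from Jan 1: 119 days
119 mod 7 = 0
Result: Thursday

Thursday


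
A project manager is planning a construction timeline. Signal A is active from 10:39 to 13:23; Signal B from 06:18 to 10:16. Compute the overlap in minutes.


Interval A: [639, 803] minutes from midnight
Interval B: [378, 616] minutes from midnight
Overlap start = max(639, 378) = 639
Overlap end = min(803, 616) = 616
End <= start, so the intervals do not overlap: 0 minutes

0


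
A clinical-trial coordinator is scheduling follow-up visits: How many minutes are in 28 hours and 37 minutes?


Hours: 28
Extra minutes: 37
Minutes per hour: 60
Hours to minutes: 28 x 60 = 1680
Total: 1680 + 37 = 1717

1717


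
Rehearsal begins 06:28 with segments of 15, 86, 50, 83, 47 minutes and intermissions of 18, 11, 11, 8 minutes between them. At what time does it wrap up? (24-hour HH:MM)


Start: 06:28 = 388 min from midnight
  after task 1 (15 min): 06:43
  after break (18 min): 07:01
  after task 2 (86 min): 08:27
  after break (11 min): 08:38
  after task 3 (50 min): 09:28
  after break (11 min): 09:39
  after task 4 (83 min): 11:02
  after break (8 min): 11:10
  after task 5 (47 min): 11:57
Total elapsed: 329 minutes
End time: 11:57

11:57


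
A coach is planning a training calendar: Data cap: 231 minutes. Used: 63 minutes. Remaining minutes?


Total budget: 231 minutes
Time used: 63 minutes
Remaining: 231 - 63 = 168 minutes
Percent used: 27.3%
Percent remaining: 72.7%

168


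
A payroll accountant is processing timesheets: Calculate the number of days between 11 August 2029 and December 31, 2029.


Start: August 11, 2029
End: December 31, 2029
Days left in August: 20
September: 30
October: 31
November: 30
December: 31
Sum of remaining months: 122
Total: 20 + 122 = 142

142


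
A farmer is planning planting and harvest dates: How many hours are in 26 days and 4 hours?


Days: 26
Extra hours: 4
Hours per day: 24
Days to hours: 26 x 24 = 624
Total: 624 + 4 = 628

628


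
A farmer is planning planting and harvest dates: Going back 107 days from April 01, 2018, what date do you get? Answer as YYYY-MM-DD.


Start: 2018-04-01
Subtracting 107 days
Days already passed in April: 1
After going back through April: 106 more days to subtract
March 2018: 31 days, 75 remaining
February 2018: 28 days, 47 remaining
January 2018: 31 days, 16 remaining
December 2017 has 31 days, need 16
Result: 2017-12-15

2017-12-15


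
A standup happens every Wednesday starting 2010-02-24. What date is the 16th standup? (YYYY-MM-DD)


First occurrence: 2010-02-24 (occurrence 1)
Each occurrence is 7 days after the previous.
Occurrence 16 is 15 weeks after the first.
15 weeks = 105 days
2010-02-24 + 105 days = 2010-06-09

2010-06-09


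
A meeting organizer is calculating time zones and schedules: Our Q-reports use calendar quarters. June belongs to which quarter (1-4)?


Month: June (month 6)
Q1: January-March (months 1-3)
Q2: April-June (months 4-6)
Q3: July-September (months 7-9)
Q4: October-December (months 10-12)
Month 6 falls in Q2

2


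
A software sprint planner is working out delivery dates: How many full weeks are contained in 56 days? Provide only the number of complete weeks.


Total days: 56
Days per week: 7
Division: 56 / 7 = 8 remainder 0
Complete weeks: 8
Remaining days: 0

8


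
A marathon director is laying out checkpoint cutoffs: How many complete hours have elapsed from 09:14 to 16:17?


Start: 09:14
End: 16:17
Hour difference: 16 - 9 = 7 hours
Minute difference: 17 - 14 = 3 minutes
Total minutes: 423
Complete hours: 423 / 60 = 7 (remainder 3)

7


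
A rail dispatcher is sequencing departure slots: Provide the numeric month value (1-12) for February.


Calendar month order:
1. January
2. February <--
3. March
February is month number 2

2


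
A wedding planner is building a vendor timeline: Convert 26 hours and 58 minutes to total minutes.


Hours: 26
Extra minutes: 58
Minutes per hour: 60
Hours to minutes: 26 x 60 = 1560
Total: 1560 + 58 = 1618

1618


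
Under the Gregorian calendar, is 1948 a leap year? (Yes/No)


Year: 1948
Divisible by 4? 1948 / 4 = 487.0 -> Yes
Divisible by 100? 1948 / 100 = 19.48 -> No
Divisible by 4 but not 100, so it IS a leap year

Yes


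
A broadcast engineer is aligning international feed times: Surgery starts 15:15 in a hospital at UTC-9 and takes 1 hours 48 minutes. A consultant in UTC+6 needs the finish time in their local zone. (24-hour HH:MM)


Start: 15:15 in UTC-9
Step 1 - add duration:
  minutes: 15 + 48 = 63 (carry 1h)
  hours: 15 + 1 + 1 = 17
  end in UTC-9: 17:03
Step 2 - convert UTC-9 -> UTC+6:
  offset difference: 6 - (-9) = 15 hours
  17 + (15) = 32 -> mod 24 = 8
Result: 08:03 in UTC+6

08:03


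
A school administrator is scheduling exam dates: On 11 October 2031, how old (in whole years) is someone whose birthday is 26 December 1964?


Birth: 1964-12-26
Reference: 2031-10-11
Year difference: 2031 - 1964 = 67
Has birthday (12-26) occurred by 10-11? No
Birthday not yet reached this year -> subtract 1
Age in full years: 66

66


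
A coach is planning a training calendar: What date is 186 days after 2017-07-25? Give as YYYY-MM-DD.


Start: 2017-07-25
Adding 186 days
Days remaining in July: 6
After July: 180 days still to add
August 2017: 31 days, 149 remaining
September 2017: 30 days, 119 remaining
October 2017: 31 days, 88 remaining
November 2017: 30 days, 58 remaining
Result: 2018-01-27

2018-01-27


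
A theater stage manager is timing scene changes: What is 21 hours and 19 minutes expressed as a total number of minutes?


Hours: 21
Minutes: 19
Convert hours to minutes: 21 x 60 = 1260
Add remaining minutes: 1260 + 19 = 1279

1279


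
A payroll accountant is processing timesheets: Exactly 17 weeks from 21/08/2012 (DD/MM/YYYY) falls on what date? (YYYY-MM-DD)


Start: 2012-08-21
Weeks to add: 17
Convert to days: 17 x 7 = 119 days
Add 119 days to 2012-08-21
Result: 2012-12-18

2012-12-18


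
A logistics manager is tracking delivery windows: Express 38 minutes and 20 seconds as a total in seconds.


Minutes: 38
Seconds: 20
Convert minutes to seconds: 38 x 60 = 2280
Add remaining seconds: 2280 + 20 = 2300

2300


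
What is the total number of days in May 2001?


Month: May
Year: 2001
May is a 31-day month
Total: 31 days

31


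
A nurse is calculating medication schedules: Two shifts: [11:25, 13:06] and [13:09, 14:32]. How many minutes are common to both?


Interval A: [685, 786] minutes from midnight
Interval B: [789, 872] minutes from midnight
Overlap start = max(685, 789) = 789
Overlap end = min(786, 872) = 786
End <= start, so the intervals do not overlap: 0 minutes

0


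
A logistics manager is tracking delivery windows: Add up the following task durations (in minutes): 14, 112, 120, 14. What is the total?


Durations: 14, 112, 120, 14
Running sum: 14
+ 112 = 126
+ 120 = 246
+ 14 = 260
Total duration: 260 minutes
That is 4 hours and 20 minutes

260


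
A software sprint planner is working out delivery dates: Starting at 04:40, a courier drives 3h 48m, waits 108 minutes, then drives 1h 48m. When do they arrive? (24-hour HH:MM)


Depart: 04:40
Leg 1: +228 min -> 08:28
Layover: +108 min -> 10:16
Leg 2: +108 min -> 12:04
Total travel: 444 minutes = 7h 24m
Arrival: 12:04

12:04


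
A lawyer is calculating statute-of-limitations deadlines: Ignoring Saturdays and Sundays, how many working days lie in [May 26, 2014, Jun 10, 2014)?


Start: 2014-05-26 (Monday)
End (exclusive): 2014-06-10 (Tuesday)
Total calendar days: 15
Full weeks: 15 // 7 = 2 -> 10 weekdays
Remaining 1 days starting on Monday:
  Mon(w) -> 1 weekdays
Total business days: 10 + 1 = 11

11


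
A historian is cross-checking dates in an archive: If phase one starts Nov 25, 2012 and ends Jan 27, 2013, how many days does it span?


Start date: 2012-11-25
End date: 2013-01-27
Nov 2012: +6 days
Dec 2012: +31 days
Jan 2013: +26 days
Total: 63 days

63


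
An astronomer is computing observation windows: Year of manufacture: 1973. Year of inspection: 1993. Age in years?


Birth year: 1973
Current year: 1993
Age = current year - birth year
Age = 1993 - 1973 = 20

20


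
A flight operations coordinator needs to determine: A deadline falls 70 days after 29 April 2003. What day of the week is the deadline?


Start: 2003-04-29 (Tuesday)
Step 1 - find target date: add 70 days
  2003-04-29 + 70 days = 2003-07-08
Step 2 - day of week:
  70 mod 7 = 0
  Tuesday + 0 days -> Tuesday
Result: Tuesday (2003-07-08)

Tuesday


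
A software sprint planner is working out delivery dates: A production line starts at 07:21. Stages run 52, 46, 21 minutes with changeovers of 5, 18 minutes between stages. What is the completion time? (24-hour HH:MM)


Start: 07:21 = 441 min from midnight
  after task 1 (52 min): 08:13
  after break (5 min): 08:18
  after task 2 (46 min): 09:04
  after break (18 min): 09:22
  after task 3 (21 min): 09:43
Total elapsed: 142 minutes
End time: 09:43

09:43


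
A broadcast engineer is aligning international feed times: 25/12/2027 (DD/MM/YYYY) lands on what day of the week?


Date: 2027-12-25
January 1, 2027 is a Friday
Day of year: 359
Offset from Jan 1: 358 days
358 mod 7 = 1
Result: Saturday

Saturday


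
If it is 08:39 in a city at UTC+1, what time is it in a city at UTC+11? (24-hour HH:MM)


Local time: 08:39 at UTC+1 (offset 1h)
Target zone: UTC+11 (offset 11h)
Difference: 11 - (1) = 10 hours
Calculation: 8 + (10) = 18
Result: 18:39

18:39


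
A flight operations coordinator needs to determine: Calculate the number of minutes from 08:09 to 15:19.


Start time: 08:09 = 489 minutes from midnight
End time: 15:19 = 919 minutes from midnight
Difference: 919 - 489 = 430 minutes
That is 7 hours and 10 minutes

430


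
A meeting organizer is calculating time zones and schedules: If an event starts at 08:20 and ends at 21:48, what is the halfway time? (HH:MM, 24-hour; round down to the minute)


Start time: 08:20 = 500 minutes from midnight
End time: 21:48 = 1308 minutes from midnight
Sum: 500 + 1308 = 1808
Midpoint: 1808 / 2 = 904 minutes
Convert: 904 / 60 = 15 hours, 4 minutes
Result: 15:04

15:04


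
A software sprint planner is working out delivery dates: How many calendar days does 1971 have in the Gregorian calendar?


Year: 1971
Check leap year rules:
Divisible by 4? No
1971 is not a leap year
Days: 365

365


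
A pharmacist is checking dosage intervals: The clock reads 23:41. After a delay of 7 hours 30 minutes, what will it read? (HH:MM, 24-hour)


Start time: 23:41
Adding: 7 hours 30 minutes
Minutes: 41 + 30 = 71
Minute overflow: 71 >= 60, so carry 1 hour, minutes = 11
Hours: 23 + 7 + 1 = 31
Hour wraparound: 31 mod 24 = 7
Result: 07:11

07:11


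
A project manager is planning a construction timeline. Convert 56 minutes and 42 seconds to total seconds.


Minutes: 56
Extra seconds: 42
Seconds per minute: 60
Minutes to seconds: 56 x 60 = 3360
Total: 3360 + 42 = 3402

3402


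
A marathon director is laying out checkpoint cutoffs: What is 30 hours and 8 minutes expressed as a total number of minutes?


Hours: 30
Minutes: 8
Convert hours to minutes: 30 x 60 = 1800
Add remaining minutes: 1800 + 8 = 1808

1808


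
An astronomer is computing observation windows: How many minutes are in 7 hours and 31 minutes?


Hours: 7
Extra minutes: 31
Minutes per hour: 60
Hours to minutes: 7 x 60 = 420
Total: 420 + 31 = 451

451


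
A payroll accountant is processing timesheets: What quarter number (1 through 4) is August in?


Month: August (month 8)
Q1: January-March (months 1-3)
Q2: April-June (months 4-6)
Q3: July-September (months 7-9)
Q4: October-December (months 10-12)
Month 8 falls in Q3

3


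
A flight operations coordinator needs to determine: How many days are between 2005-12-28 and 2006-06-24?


Start date: 2005-12-28
End date: 2006-06-24
Dec 2005: +4 days
Jan 2006: +31 days
Feb 2006: +28 days
... (4 more months)
Total: 178 days

178


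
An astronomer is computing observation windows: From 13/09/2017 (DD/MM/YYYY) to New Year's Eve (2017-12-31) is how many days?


Start: September 13, 2017
End: December 31, 2017
Days left in September: 17
October: 31
November: 30
December: 31
Sum of remaining months: 92
Total: 17 + 92 = 109

109


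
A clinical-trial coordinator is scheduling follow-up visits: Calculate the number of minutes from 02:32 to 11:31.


Start time: 02:32 = 152 minutes from midnight
End time: 11:31 = 691 minutes from midnight
Difference: 691 - 152 = 539 minutes
That is 8 hours and 59 minutes

539


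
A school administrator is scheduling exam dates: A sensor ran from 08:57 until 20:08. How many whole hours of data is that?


Start: 08:57
End: 20:08
Hour difference: 20 - 8 = 12 hours
Minute difference: 8 - 57 = -49 minutes
Total minutes: 671
Complete hours: 671 / 60 = 11 (remainder 11)

11


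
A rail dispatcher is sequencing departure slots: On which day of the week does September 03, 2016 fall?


Date: 2016-09-03
January 1, 2016 is a Friday
Day of year: 247
Offset from Jan 1: 246 days
246 mod 7 = 1
Result: Saturday

Saturday


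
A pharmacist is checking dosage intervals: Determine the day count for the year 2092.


Year: 2092
Check leap year rules:
Divisible by 4? Yes
Divisible by 100? No
2092 is a leap year
Days: 366

366


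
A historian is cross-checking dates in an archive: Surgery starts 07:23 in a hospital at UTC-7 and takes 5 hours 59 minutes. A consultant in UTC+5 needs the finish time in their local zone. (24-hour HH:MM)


Start: 07:23 in UTC-7
Step 1 - add duration:
  minutes: 23 + 59 = 82 (carry 1h)
  hours: 7 + 5 + 1 = 13
  end in UTC-7: 13:22
Step 2 - convert UTC-7 -> UTC+5:
  offset difference: 5 - (-7) = 12 hours
  13 + (12) = 25 -> mod 24 = 1
Result: 01:22 in UTC+5

01:22


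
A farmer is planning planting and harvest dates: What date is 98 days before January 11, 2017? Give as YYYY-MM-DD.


Start: 2017-01-11
Subtracting 98 days
Days already passed in January: 11
After going back through January: 87 more days to subtract
December 2016: 31 days, 56 remaining
November 2016: 30 days, 26 remaining
October 2016 has 31 days, need 26
Result: 2016-10-05

2016-10-05


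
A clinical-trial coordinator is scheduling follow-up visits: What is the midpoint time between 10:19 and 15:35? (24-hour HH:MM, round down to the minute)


Start time: 10:19 = 619 minutes from midnight
End time: 15:35 = 935 minutes from midnight
Sum: 619 + 935 = 1554
Midpoint: 1554 / 2 = 777 minutes
Convert: 777 / 60 = 12 hours, 57 minutes
Result: 12:57

12:57


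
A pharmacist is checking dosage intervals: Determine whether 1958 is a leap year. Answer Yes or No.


Year: 1958
Divisible by 4? 1958 / 4 = 489.5 -> No
Not divisible by 4, so NOT a leap year

No


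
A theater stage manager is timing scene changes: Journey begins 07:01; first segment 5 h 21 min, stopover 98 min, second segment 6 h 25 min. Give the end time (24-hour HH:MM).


Depart: 07:01
Leg 1: +321 min -> 12:22
Layover: +98 min -> 14:00
Leg 2: +385 min -> 20:25
Total travel: 804 minutes = 13h 24m
Arrival: 20:25

20:25


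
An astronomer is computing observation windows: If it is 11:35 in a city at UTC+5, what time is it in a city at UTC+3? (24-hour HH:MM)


Local time: 11:35 at UTC+5 (offset 5h)
Target zone: UTC+3 (offset 3h)
Difference: 3 - (5) = -2 hours
Calculation: 11 + (-2) = 9
Result: 09:35

09:35


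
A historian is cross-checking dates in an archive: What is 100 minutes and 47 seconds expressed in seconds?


Minutes: 100
Extra seconds: 47
Seconds per minute: 60
Minutes to seconds: 100 x 60 = 6000
Total: 6000 + 47 = 6047

6047


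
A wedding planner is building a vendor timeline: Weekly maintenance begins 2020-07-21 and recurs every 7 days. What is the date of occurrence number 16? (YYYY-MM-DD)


First occurrence: 2020-07-21 (occurrence 1)
Each occurrence is 7 days after the previous.
Occurrence 16 is 15 weeks after the first.
15 weeks = 105 days
2020-07-21 + 105 days = 2020-11-03

2020-11-03


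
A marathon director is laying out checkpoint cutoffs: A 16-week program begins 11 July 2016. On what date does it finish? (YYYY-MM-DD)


Start: 2016-07-11
Weeks to add: 16
Convert to days: 16 x 7 = 112 days
Add 112 days to 2016-07-11
Result: 2016-10-31

2016-10-31


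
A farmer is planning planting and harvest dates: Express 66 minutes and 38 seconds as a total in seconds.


Minutes: 66
Seconds: 38
Convert minutes to seconds: 66 x 60 = 3960
Add remaining seconds: 3960 + 38 = 3998

3998


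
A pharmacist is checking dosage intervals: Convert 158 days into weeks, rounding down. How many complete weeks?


Total days: 158
Days per week: 7
Division: 158 / 7 = 22 remainder 4
Complete weeks: 22
Remaining days: 4

22


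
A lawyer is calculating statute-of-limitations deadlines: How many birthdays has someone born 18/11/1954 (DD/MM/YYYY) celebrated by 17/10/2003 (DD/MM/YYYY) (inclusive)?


Birth: 1954-11-18
Reference: 2003-10-17
Year difference: 2003 - 1954 = 49
Has birthday (11-18) occurred by 10-17? No
Birthday not yet reached this year -> subtract 1
Age in full years: 48

48


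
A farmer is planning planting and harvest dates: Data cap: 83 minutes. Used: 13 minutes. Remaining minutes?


Total budget: 83 minutes
Time used: 13 minutes
Remaining: 83 - 13 = 70 minutes
Percent used: 15.7%
Percent remaining: 84.3%

70


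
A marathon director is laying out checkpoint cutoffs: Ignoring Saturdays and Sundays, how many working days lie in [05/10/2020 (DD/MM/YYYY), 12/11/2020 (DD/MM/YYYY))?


Start: 2020-10-05 (Monday)
End (exclusive): 2020-11-12 (Thursday)
Total calendar days: 38
Full weeks: 38 // 7 = 5 -> 25 weekdays
Remaining 3 days starting on Monday:
  Mon(w), Tue(w), Wed(w) -> 3 weekdays
Total business days: 25 + 3 = 28

28


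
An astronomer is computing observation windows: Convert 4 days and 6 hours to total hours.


Days: 4
Extra hours: 6
Hours per day: 24
Days to hours: 4 x 24 = 96
Total: 96 + 6 = 102

102


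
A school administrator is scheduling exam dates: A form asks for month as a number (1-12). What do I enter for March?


Calendar month order:
2. February
3. March <--
4. April
March is month number 3

3


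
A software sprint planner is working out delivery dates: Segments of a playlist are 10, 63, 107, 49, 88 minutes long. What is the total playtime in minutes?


Durations: 10, 63, 107, 49, 88
Running sum: 10
+ 63 = 73
+ 107 = 180
+ 49 = 229
+ 88 = 317
Total duration: 317 minutes
That is 5 hours and 17 minutes

317


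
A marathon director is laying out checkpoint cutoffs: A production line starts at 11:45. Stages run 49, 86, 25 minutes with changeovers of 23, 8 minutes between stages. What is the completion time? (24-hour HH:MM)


Start: 11:45 = 705 min from midnight
  after task 1 (49 min): 12:34
  after break (23 min): 12:57
  after task 2 (86 min): 14:23
  after break (8 min): 14:31
  after task 3 (25 min): 14:56
Total elapsed: 191 minutes
End time: 14:56

14:56


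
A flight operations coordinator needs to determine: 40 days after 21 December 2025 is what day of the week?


Start: 2025-12-21 (Sunday)
Step 1 - find target date: add 40 days
  2025-12-21 + 40 days = 2026-01-30
Step 2 - day of week:
  40 mod 7 = 5
  Sunday + 5 days -> Friday
Result: Friday (2026-01-30)

Friday


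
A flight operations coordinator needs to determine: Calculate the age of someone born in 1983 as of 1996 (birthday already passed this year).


Birth year: 1983
Current year: 1996
Age = current year - birth year
Age = 1996 - 1983 = 13

13


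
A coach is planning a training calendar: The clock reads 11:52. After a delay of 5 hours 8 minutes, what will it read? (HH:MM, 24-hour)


Start time: 11:52
Adding: 5 hours 8 minutes
Minutes: 52 + 8 = 60
Minute overflow: 60 >= 60, so carry 1 hour, minutes = 0
Hours: 11 + 5 + 1 = 17
Result: 17:00

17:00


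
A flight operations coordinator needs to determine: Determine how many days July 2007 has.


Month: July
Year: 2007
July is a 31-day month
Total: 31 days

31


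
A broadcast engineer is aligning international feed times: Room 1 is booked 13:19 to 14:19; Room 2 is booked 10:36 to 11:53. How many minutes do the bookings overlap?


Interval A: [799, 859] minutes from midnight
Interval B: [636, 713] minutes from midnight
Overlap start = max(799, 636) = 799
Overlap end = min(859, 713) = 713
End <= start, so the intervals do not overlap: 0 minutes

0


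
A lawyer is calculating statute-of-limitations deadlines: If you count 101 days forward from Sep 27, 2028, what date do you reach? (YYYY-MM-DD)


Start: 2028-09-27
Adding 101 days
Days remaining in September: 3
After September: 98 days still to add
October 2028: 31 days, 67 remaining
November 2028: 30 days, 37 remaining
December 2028: 31 days, 6 remaining
January 2029 has 31 days, need 6
Result: 2029-01-06

2029-01-06


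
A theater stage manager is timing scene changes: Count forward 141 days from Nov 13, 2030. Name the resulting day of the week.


Start: 2030-11-13 (Wednesday)
Step 1 - find target date: add 141 days
  2030-11-13 + 141 days = 2031-04-03
Step 2 - day of week:
  141 mod 7 = 1
  Wednesday + 1 days -> Thursday
Result: Thursday (2031-04-03)

Thursday


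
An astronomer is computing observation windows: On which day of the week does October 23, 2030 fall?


Date: 2030-10-23
January 1, 2030 is a Tuesday
Day of year: 296
Offset from Jan 1: 295 days
295 mod 7 = 1
Result: Wednesday

Wednesday


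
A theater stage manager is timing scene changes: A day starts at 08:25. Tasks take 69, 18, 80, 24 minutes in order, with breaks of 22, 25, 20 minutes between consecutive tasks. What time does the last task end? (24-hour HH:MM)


Start: 08:25 = 505 min from midnight
  after task 1 (69 min): 09:34
  after break (22 min): 09:56
  after task 2 (18 min): 10:14
  after break (25 min): 10:39
  after task 3 (80 min): 11:59
  after break (20 min): 12:19
  after task 4 (24 min): 12:43
Total elapsed: 258 minutes
End time: 12:43

12:43


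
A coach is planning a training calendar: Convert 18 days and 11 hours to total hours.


Days: 18
Extra hours: 11
Hours per day: 24
Days to hours: 18 x 24 = 432
Total: 432 + 11 = 443

443


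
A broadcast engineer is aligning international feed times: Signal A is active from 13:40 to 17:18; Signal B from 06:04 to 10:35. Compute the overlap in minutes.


Interval A: [820, 1038] minutes from midnight
Interval B: [364, 635] minutes from midnight
Overlap start = max(820, 364) = 820
Overlap end = min(1038, 635) = 635
End <= start, so the intervals do not overlap: 0 minutes

0


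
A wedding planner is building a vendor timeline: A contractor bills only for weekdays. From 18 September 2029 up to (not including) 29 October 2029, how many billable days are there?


Start: 2029-09-18 (Tuesday)
End (exclusive): 2029-10-29 (Monday)
Total calendar days: 41
Full weeks: 41 // 7 = 5 -> 25 weekdays
Remaining 6 days starting on Tuesday:
  Tue(w), Wed(w), Thu(w), Fri(w), Sat(-), Sun(-) -> 4 weekdays
Total business days: 25 + 4 = 29

29


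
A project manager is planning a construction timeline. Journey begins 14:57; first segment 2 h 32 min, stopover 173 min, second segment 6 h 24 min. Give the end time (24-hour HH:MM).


Depart: 14:57
Leg 1: +152 min -> 17:29
Layover: +173 min -> 20:22
Leg 2: +384 min -> 02:46
Total travel: 709 minutes = 11h 49m
Arrival: 02:46

02:46


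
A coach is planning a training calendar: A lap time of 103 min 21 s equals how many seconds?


Minutes: 103
Seconds: 21
Convert minutes to seconds: 103 x 60 = 6180
Add remaining seconds: 6180 + 21 = 6201

6201


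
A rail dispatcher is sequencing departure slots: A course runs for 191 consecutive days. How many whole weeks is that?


Total days: 191
Days per week: 7
Division: 191 / 7 = 27 remainder 2
Complete weeks: 27
Remaining days: 2

27
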